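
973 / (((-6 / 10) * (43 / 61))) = -296765 / 129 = -2300.50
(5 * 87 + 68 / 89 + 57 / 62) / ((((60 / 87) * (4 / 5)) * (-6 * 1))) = -69878951 / 529728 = -131.91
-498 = -498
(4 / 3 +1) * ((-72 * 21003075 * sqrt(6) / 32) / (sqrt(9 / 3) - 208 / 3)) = 11908743525 * sqrt(2) / 172948 +68806073700 * sqrt(6) / 43237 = 3995424.02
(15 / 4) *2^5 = 120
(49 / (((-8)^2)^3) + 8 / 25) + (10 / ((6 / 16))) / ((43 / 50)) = 26485090633 / 845414400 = 31.33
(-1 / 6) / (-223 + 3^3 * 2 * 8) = -1 / 1254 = -0.00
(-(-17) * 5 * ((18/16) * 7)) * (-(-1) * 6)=4016.25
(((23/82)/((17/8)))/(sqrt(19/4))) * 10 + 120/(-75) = -8/5 + 1840 * sqrt(19)/13243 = -0.99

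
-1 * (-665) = 665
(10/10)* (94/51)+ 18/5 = 1388/255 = 5.44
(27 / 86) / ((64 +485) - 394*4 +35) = -27 / 85312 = -0.00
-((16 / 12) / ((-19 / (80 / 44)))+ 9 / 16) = -4363 / 10032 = -0.43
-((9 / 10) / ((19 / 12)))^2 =-2916 / 9025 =-0.32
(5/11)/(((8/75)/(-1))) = -375/88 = -4.26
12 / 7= 1.71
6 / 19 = 0.32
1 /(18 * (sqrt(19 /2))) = sqrt(38) /342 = 0.02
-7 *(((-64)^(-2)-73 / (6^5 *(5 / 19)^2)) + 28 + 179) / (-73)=36032187037 / 1816473600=19.84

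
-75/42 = -25/14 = -1.79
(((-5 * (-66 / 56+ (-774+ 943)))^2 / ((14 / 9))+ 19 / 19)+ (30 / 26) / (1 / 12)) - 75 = 64577174693 / 142688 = 452576.07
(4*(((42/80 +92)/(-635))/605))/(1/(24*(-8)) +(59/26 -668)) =0.00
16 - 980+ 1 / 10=-9639 / 10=-963.90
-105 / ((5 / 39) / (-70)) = 57330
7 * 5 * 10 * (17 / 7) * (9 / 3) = 2550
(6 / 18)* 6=2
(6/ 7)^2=36/ 49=0.73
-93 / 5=-18.60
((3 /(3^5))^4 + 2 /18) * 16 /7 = 76527520 /301327047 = 0.25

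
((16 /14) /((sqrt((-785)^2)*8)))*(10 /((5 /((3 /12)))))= 1 /10990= 0.00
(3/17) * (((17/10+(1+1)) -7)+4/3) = -59/170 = -0.35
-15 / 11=-1.36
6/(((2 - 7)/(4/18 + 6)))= -112/15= -7.47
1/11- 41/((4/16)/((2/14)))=-1797/77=-23.34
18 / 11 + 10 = 128 / 11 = 11.64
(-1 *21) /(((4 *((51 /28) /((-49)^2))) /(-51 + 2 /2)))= 5882450 /17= 346026.47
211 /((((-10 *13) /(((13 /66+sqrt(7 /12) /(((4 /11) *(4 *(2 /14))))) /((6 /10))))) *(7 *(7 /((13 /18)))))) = -2321 *sqrt(21) /72576 - 2743 /349272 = -0.15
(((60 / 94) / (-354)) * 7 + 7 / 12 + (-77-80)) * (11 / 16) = -57258751 / 532416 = -107.55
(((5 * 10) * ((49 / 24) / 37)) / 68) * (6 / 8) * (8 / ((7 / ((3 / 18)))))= 175 / 30192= 0.01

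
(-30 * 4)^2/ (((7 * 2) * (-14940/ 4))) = -160/ 581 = -0.28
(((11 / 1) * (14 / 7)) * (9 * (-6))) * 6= -7128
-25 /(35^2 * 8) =-1 /392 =-0.00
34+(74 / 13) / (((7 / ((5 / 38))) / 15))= 61561 / 1729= 35.60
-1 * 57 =-57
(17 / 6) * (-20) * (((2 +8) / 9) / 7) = -1700 / 189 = -8.99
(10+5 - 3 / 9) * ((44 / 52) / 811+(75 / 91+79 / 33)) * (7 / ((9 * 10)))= 3136018 / 853983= 3.67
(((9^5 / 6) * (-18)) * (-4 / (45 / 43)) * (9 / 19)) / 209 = 30469284 / 19855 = 1534.59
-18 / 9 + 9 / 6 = -1 / 2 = -0.50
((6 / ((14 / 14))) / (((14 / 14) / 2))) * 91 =1092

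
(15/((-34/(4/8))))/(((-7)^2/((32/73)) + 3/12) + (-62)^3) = 120/129589487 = 0.00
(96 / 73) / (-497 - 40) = -32 / 13067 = -0.00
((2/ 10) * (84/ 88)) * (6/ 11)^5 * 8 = 0.07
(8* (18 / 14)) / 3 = 3.43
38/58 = 19/29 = 0.66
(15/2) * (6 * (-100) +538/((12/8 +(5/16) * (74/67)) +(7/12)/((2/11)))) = -15039360/4063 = -3701.54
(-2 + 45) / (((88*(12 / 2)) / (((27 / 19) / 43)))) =9 / 3344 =0.00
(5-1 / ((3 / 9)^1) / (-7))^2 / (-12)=-361 / 147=-2.46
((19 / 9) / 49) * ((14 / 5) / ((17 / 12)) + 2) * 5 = 6422 / 7497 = 0.86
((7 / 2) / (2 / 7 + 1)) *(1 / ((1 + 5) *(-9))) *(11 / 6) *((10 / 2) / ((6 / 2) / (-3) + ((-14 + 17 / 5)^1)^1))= 13475 / 338256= 0.04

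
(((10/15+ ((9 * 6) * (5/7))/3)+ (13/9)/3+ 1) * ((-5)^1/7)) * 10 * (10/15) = -283600/3969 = -71.45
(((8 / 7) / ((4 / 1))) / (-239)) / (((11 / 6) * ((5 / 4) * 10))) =-24 / 460075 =-0.00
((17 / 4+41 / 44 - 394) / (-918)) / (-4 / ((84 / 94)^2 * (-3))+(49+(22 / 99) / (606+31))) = 57967 / 6934708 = 0.01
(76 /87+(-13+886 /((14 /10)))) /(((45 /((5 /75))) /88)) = 1330648 /16443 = 80.92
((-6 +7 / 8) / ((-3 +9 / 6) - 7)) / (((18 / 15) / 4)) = 205 / 102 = 2.01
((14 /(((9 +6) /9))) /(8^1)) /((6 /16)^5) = 141.59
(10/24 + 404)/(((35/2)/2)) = 4853/105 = 46.22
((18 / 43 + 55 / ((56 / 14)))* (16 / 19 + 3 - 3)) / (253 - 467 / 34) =331432 / 6646295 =0.05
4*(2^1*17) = 136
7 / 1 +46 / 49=389 / 49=7.94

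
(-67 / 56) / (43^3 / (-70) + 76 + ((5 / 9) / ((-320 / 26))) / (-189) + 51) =4860 / 4097893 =0.00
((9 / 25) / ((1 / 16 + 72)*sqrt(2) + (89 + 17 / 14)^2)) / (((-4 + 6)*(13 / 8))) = 90044099712 / 6614829389180675 - 797285664*sqrt(2) / 6614829389180675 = 0.00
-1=-1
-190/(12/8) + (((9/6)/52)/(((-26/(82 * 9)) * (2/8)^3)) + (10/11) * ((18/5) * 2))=-962164/5577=-172.52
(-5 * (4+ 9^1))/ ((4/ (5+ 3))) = -130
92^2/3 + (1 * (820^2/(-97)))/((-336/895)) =43359431/2037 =21285.93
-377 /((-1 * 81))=377 /81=4.65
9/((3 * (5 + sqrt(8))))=15/17 - 6 * sqrt(2)/17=0.38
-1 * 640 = -640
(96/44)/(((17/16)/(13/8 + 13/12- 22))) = -7408/187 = -39.61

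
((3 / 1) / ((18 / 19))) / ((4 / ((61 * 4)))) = 1159 / 6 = 193.17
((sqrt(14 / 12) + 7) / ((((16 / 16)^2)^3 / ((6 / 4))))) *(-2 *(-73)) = 73 *sqrt(42) / 2 + 1533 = 1769.55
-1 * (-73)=73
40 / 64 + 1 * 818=6549 / 8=818.62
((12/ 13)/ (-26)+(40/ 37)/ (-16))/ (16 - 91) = 1289/ 937950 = 0.00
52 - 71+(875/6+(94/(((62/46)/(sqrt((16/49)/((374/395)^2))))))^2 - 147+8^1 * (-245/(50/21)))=45853846159459/49399657230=928.22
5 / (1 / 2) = 10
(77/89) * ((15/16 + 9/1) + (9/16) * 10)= 19173/1424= 13.46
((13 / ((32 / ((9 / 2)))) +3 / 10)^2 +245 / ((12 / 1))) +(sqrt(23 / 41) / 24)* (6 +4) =5* sqrt(943) / 492 +7663283 / 307200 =25.26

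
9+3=12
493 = 493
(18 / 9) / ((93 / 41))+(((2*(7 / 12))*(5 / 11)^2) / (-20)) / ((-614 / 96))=3052564 / 3454671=0.88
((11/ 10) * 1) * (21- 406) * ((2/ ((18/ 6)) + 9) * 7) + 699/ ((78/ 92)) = -2170925/ 78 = -27832.37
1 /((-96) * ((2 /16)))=-0.08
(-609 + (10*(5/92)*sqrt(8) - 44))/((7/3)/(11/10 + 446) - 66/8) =35034756/442349 - 1341300*sqrt(2)/10174027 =79.02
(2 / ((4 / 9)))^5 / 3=19683 / 32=615.09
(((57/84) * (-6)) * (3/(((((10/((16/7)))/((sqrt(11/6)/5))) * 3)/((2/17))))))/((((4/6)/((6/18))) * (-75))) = 38 * sqrt(66)/1561875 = 0.00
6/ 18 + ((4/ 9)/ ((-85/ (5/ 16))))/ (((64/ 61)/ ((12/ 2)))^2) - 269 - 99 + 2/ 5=-383658503/ 1044480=-367.32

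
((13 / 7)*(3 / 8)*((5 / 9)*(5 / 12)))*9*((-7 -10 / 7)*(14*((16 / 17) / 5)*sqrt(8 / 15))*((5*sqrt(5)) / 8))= -19175*sqrt(6) / 1428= -32.89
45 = 45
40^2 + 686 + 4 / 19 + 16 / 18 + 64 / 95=1956046 / 855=2287.77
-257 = -257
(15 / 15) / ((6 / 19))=19 / 6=3.17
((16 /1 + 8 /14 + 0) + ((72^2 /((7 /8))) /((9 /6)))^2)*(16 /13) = 12230603456 /637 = 19200319.40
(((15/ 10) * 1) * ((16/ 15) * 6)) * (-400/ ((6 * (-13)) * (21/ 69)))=14720/ 91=161.76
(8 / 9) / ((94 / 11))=44 / 423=0.10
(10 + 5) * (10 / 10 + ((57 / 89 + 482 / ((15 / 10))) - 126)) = 262960 / 89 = 2954.61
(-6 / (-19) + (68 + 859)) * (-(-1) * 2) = 35238 / 19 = 1854.63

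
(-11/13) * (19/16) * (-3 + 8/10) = 2299/1040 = 2.21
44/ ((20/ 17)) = 187/ 5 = 37.40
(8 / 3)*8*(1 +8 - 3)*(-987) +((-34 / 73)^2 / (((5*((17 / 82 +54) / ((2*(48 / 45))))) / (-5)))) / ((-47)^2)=-126336.00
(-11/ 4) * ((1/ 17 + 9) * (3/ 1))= -2541/ 34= -74.74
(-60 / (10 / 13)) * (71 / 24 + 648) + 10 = -203059 / 4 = -50764.75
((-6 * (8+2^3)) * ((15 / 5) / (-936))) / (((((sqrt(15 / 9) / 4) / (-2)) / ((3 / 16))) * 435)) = -2 * sqrt(15) / 9425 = -0.00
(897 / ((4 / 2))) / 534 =299 / 356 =0.84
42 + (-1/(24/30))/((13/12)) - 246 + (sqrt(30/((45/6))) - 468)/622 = -832466/4043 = -205.90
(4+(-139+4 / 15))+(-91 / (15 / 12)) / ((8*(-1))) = -3769 / 30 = -125.63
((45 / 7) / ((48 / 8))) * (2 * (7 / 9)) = 5 / 3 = 1.67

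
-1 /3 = -0.33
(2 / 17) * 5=10 / 17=0.59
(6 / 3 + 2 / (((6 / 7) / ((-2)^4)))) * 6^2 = 1416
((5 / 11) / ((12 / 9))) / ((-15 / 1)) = -1 / 44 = -0.02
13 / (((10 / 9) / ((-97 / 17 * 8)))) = -45396 / 85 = -534.07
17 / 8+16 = 145 / 8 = 18.12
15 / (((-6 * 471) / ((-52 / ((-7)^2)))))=130 / 23079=0.01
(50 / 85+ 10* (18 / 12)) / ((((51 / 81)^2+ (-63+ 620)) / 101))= 19511685 / 6907814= 2.82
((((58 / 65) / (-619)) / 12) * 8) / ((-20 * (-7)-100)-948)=29 / 27400035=0.00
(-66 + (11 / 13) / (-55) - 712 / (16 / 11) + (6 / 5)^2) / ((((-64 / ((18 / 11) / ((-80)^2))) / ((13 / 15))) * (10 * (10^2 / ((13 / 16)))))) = 14045811 / 9011200000000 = 0.00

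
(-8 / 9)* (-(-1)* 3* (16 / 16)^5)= -8 / 3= -2.67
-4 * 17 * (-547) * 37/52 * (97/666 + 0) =902003/234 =3854.71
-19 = -19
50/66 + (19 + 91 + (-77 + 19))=1741/33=52.76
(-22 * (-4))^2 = 7744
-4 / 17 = -0.24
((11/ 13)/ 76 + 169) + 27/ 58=4855845/ 28652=169.48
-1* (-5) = 5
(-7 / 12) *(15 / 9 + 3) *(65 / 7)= -455 / 18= -25.28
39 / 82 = 0.48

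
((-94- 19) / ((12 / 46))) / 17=-2599 / 102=-25.48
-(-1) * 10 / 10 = 1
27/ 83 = 0.33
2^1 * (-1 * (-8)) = 16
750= 750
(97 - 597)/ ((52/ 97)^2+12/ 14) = -16465750/ 37691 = -436.86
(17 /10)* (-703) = -11951 /10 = -1195.10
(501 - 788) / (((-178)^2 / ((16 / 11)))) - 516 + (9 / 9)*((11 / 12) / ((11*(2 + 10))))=-6474260005 / 12546864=-516.01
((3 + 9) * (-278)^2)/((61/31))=28749648/61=471305.70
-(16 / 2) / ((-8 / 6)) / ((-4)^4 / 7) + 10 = 10.16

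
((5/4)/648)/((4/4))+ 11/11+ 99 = 259205/2592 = 100.00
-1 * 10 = -10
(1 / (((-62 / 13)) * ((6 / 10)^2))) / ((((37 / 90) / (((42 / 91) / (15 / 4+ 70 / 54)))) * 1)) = -16200 / 125023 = -0.13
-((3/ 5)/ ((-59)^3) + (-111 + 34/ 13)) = 1446895094/ 13349635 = 108.38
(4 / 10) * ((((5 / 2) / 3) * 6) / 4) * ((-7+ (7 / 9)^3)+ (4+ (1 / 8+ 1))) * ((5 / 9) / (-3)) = 40955 / 314928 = 0.13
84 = 84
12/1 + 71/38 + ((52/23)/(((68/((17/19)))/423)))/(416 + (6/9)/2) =15172123/1091626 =13.90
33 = 33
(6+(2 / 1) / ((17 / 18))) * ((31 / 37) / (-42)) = -713 / 4403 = -0.16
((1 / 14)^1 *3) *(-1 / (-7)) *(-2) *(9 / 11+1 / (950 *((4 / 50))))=-2085 / 40964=-0.05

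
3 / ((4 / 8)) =6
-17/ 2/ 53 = -17/ 106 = -0.16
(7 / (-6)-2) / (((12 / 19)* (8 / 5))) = -1805 / 576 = -3.13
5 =5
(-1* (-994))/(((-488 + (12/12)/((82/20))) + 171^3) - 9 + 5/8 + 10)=326032/1639909757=0.00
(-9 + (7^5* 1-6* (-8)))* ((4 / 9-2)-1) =-387458 / 9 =-43050.89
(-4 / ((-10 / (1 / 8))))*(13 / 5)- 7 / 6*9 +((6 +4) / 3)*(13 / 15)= -6733 / 900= -7.48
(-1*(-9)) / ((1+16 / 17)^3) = 4913 / 3993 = 1.23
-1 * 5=-5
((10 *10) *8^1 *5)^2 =16000000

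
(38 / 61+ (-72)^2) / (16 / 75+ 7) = 23719650 / 33001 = 718.76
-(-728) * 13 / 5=9464 / 5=1892.80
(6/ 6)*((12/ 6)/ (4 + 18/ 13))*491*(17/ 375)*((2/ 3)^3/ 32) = 108511/ 1417500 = 0.08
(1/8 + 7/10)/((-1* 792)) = -1/960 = -0.00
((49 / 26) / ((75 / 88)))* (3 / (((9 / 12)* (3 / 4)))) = 34496 / 2925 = 11.79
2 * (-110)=-220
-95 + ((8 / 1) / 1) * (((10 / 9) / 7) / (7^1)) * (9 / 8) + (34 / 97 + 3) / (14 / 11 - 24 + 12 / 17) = -1858404645 / 19572854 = -94.95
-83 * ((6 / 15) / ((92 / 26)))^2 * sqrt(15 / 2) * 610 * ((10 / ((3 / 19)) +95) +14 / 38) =-7740182762 * sqrt(30) / 150765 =-281197.41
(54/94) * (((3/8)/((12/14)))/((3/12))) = 189/188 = 1.01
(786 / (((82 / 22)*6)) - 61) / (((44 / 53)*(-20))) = 2809 / 1804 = 1.56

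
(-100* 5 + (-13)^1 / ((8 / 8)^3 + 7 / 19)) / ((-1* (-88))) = -1019 / 176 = -5.79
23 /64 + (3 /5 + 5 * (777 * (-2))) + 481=-2332173 /320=-7288.04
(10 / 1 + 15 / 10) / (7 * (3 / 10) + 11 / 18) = 1035 / 244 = 4.24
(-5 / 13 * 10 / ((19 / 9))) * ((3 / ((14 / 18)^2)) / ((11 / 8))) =-874800 / 133133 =-6.57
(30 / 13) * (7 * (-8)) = -1680 / 13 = -129.23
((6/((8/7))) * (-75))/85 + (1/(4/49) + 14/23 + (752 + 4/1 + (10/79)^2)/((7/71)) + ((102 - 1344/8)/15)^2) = 7695.75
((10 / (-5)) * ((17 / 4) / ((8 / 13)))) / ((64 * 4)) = -0.05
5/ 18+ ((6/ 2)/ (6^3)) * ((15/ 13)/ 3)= 265/ 936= 0.28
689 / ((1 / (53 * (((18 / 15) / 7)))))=6260.06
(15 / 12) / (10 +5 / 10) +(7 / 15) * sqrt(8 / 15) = 5 / 42 +14 * sqrt(30) / 225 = 0.46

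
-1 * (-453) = 453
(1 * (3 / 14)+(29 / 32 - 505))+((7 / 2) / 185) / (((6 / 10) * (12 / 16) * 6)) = -112754563 / 223776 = -503.87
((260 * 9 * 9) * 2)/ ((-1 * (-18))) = 2340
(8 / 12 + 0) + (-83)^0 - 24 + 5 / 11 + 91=2281 / 33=69.12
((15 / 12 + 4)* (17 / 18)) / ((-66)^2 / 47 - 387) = -5593 / 331992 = -0.02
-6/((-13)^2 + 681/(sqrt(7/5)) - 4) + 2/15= 48449/354705 - 227* sqrt(35)/118235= 0.13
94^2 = 8836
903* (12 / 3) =3612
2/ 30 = 1/ 15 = 0.07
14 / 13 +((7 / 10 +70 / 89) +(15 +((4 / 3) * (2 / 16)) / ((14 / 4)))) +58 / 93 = 137345149 / 7532070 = 18.23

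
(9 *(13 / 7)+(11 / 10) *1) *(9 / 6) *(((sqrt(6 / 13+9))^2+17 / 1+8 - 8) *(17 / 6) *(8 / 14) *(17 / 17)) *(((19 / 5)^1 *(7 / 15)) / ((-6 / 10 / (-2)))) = 138556664 / 20475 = 6767.11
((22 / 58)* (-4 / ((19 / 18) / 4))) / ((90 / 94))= -16544 / 2755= -6.01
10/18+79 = 716/9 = 79.56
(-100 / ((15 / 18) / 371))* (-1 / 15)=2968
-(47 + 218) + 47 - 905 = -1123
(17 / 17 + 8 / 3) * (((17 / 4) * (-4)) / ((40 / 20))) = -187 / 6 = -31.17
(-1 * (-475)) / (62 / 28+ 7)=6650 / 129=51.55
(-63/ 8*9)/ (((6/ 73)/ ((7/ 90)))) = -10731/ 160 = -67.07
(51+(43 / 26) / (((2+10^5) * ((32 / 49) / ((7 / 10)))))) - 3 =48.00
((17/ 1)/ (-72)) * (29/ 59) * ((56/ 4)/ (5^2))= -3451/ 53100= -0.06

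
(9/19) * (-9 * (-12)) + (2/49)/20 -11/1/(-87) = 41540423/809970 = 51.29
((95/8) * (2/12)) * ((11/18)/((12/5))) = 5225/10368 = 0.50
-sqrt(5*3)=-sqrt(15)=-3.87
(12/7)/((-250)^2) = 0.00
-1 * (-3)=3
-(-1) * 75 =75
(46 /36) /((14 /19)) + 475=120137 /252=476.73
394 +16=410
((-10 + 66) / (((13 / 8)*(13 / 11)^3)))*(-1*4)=-2385152 / 28561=-83.51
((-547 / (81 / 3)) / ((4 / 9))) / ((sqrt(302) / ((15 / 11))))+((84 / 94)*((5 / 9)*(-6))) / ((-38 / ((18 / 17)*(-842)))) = -1060920 / 15181 - 2735*sqrt(302) / 13288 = -73.46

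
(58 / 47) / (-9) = -58 / 423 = -0.14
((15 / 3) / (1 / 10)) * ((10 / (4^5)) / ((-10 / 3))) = -75 / 512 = -0.15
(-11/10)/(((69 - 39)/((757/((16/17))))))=-141559/4800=-29.49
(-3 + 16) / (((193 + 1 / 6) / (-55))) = -4290 / 1159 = -3.70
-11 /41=-0.27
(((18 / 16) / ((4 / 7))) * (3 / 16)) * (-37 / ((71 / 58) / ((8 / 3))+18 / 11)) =-743589 / 114080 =-6.52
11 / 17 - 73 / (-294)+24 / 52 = 88163 / 64974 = 1.36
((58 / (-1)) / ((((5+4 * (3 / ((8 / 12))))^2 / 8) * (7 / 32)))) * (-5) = 74240 / 3703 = 20.05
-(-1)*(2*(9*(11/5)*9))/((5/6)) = 10692/25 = 427.68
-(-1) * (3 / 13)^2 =9 / 169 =0.05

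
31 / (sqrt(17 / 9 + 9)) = 93*sqrt(2) / 14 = 9.39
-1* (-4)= 4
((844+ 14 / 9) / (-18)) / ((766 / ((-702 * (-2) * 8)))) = -791440 / 1149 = -688.81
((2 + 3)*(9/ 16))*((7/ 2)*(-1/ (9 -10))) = 9.84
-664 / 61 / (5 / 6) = -3984 / 305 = -13.06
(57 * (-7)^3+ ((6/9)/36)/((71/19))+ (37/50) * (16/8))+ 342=-1841040317/95850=-19207.52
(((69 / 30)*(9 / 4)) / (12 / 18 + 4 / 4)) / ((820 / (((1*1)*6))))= 1863 / 82000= 0.02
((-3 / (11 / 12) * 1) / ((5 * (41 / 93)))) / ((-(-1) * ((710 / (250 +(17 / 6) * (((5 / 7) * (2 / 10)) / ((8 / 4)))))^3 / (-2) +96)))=-2590099070123727 / 147542628706630520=-0.02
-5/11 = -0.45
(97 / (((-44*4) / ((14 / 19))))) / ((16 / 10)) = -3395 / 13376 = -0.25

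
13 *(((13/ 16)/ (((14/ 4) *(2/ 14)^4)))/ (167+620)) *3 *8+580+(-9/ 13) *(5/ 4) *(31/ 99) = 360444507/ 450164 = 800.70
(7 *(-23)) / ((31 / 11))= -1771 / 31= -57.13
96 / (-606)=-16 / 101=-0.16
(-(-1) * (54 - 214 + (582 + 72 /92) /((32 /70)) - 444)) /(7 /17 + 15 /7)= 7344323 /27968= 262.60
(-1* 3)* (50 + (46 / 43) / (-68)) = -219231 / 1462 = -149.95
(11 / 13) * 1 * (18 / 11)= 18 / 13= 1.38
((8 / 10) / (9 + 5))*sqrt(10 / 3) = 2*sqrt(30) / 105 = 0.10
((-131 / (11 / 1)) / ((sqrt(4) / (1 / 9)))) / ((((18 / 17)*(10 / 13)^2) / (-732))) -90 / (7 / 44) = 43095001 / 207900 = 207.29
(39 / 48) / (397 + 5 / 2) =13 / 6392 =0.00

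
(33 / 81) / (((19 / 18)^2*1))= 132 / 361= 0.37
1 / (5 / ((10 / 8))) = 1 / 4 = 0.25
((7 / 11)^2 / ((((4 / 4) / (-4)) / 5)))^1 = -8.10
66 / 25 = 2.64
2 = 2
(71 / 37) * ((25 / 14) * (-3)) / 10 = -1065 / 1036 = -1.03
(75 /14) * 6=225 /7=32.14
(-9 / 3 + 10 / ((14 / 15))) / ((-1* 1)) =-54 / 7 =-7.71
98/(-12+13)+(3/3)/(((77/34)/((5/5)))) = 7580/77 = 98.44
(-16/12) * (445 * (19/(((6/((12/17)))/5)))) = -338200/51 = -6631.37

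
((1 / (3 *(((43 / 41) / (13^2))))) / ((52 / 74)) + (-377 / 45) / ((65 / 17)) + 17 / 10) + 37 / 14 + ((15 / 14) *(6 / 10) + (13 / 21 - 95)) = -1025923 / 67725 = -15.15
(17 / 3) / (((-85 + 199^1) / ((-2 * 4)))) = -68 / 171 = -0.40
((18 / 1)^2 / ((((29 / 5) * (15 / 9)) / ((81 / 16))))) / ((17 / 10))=98415 / 986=99.81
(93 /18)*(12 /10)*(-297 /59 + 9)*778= 5643612 /295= 19130.89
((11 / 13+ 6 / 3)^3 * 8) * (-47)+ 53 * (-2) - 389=-20133043 / 2197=-9163.88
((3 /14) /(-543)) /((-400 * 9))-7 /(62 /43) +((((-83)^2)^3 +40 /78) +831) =1201939790433675560803 /3676327200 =326940374195.66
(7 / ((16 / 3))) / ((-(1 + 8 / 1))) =-7 / 48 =-0.15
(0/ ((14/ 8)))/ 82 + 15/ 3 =5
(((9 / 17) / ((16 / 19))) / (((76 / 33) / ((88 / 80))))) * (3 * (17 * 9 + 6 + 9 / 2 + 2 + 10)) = 3440151 / 21760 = 158.10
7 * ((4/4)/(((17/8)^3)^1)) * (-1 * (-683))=2447872/4913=498.24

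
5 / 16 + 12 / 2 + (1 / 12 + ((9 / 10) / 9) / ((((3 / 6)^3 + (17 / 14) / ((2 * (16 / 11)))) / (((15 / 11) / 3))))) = 277121 / 42768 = 6.48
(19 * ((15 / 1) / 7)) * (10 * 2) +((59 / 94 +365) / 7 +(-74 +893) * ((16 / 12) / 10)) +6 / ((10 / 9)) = 981.12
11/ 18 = 0.61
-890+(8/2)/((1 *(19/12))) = -16862/19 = -887.47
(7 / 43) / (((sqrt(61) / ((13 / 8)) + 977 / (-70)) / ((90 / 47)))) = -2427161100 / 95785834607 - 107016000*sqrt(61) / 95785834607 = -0.03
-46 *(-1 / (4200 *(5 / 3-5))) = -23 / 7000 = -0.00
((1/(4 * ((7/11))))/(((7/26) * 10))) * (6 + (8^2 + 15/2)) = 4433/392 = 11.31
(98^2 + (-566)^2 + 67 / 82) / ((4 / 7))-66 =189375861 / 328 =577365.43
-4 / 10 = -2 / 5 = -0.40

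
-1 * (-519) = 519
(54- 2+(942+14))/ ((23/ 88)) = 88704/ 23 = 3856.70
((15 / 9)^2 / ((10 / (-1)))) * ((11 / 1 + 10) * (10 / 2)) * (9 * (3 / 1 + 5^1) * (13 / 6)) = -4550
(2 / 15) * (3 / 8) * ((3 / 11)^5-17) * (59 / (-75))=40379954 / 60394125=0.67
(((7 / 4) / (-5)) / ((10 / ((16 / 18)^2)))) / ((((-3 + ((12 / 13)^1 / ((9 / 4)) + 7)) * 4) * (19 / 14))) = -637 / 551475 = -0.00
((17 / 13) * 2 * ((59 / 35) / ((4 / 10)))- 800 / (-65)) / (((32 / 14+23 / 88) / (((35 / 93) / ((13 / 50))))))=326942000 / 24659973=13.26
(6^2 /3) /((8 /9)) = 27 /2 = 13.50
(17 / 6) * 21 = 119 / 2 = 59.50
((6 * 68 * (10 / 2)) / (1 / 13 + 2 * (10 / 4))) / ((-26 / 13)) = -2210 / 11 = -200.91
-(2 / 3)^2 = -4 / 9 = -0.44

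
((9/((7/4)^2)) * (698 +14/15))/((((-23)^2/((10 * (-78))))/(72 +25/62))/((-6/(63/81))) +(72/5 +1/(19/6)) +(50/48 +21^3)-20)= 361567856153088/1629470830368143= 0.22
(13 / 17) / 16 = 13 / 272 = 0.05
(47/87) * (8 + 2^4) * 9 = 3384/29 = 116.69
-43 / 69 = -0.62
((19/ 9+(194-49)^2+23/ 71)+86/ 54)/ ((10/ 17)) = 342657491/ 9585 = 35749.35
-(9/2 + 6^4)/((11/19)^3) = -17840259/2662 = -6701.83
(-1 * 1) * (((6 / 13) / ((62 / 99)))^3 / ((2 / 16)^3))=-13413413376 / 65450827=-204.94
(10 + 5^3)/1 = 135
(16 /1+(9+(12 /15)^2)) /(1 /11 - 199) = -7051 /54700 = -0.13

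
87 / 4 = 21.75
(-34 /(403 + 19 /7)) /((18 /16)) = -238 /3195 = -0.07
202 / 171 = 1.18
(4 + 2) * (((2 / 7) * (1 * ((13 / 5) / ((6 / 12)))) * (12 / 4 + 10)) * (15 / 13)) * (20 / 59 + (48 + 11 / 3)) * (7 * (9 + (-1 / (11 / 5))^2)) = 3199363440 / 7139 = 448152.88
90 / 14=45 / 7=6.43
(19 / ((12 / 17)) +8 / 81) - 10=5513 / 324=17.02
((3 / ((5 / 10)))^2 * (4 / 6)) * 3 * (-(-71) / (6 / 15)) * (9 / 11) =115020 / 11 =10456.36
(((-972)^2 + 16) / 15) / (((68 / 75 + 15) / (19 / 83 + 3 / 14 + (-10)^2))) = 275680830000 / 693133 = 397731.50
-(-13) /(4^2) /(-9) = -13 /144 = -0.09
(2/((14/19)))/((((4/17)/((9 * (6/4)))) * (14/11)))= 95931/784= 122.36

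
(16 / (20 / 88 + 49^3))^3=43614208 / 17339448478489661187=0.00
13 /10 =1.30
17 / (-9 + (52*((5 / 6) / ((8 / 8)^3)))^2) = 153 / 16819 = 0.01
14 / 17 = 0.82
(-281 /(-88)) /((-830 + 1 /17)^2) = 81209 /17517621528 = 0.00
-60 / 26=-30 / 13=-2.31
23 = 23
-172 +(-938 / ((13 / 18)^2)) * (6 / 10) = -1057076 / 845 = -1250.98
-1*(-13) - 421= -408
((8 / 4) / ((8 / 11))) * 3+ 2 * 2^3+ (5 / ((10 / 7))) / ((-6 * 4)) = 1157 / 48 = 24.10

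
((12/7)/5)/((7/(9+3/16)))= 9/20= 0.45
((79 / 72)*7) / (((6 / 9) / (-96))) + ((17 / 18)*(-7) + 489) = -11225 / 18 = -623.61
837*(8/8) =837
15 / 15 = 1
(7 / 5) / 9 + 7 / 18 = 49 / 90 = 0.54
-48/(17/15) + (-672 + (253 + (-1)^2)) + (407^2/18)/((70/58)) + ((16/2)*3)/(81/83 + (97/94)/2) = 1790315070143/249318090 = 7180.85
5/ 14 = 0.36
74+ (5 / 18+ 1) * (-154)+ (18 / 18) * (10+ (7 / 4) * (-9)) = -128.53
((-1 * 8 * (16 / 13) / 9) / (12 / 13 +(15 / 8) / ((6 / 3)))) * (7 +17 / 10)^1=-29696 / 5805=-5.12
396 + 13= 409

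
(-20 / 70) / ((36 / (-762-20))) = 391 / 63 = 6.21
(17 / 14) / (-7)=-0.17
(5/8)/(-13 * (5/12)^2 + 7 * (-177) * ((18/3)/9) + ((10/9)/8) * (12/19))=-1710/2265871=-0.00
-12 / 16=-3 / 4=-0.75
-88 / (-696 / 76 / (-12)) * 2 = -230.62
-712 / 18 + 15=-221 / 9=-24.56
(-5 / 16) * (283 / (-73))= 1415 / 1168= 1.21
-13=-13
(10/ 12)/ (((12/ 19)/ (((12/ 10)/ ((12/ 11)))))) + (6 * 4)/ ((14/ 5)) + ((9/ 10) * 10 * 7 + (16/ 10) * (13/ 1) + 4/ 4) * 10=864887/ 1008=858.02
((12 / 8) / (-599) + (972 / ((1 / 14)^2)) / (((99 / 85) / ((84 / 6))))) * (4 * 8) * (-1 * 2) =-965680772064 / 6589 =-146559534.39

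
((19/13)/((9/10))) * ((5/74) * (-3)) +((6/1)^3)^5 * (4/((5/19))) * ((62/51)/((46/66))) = 35166816377942955151/2821065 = 12465794435060.15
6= 6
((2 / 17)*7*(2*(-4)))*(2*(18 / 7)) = -576 / 17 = -33.88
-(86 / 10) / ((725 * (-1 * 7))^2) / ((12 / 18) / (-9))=1161 / 257556250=0.00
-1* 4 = -4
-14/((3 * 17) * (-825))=14/42075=0.00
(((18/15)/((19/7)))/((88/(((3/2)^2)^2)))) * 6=5103/33440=0.15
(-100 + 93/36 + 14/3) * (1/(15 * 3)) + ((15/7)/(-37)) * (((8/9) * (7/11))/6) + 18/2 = 6.93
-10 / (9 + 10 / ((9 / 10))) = -90 / 181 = -0.50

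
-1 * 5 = -5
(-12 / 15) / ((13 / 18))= -72 / 65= -1.11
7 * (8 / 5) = 11.20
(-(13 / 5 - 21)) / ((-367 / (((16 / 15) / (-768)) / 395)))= 23 / 130468500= 0.00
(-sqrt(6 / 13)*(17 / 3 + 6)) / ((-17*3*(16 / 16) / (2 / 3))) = 70*sqrt(78) / 5967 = 0.10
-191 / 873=-0.22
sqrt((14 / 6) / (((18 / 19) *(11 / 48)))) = 2 *sqrt(2926) / 33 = 3.28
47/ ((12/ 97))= 4559/ 12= 379.92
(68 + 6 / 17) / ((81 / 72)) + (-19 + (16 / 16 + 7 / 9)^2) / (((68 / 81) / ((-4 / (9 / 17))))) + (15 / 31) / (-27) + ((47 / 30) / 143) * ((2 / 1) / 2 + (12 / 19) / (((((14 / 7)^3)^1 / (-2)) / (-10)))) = 203.32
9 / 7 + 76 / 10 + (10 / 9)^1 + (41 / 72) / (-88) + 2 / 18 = 2240101 / 221760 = 10.10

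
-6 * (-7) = 42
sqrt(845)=13 * sqrt(5)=29.07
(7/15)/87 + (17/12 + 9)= 54403/5220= 10.42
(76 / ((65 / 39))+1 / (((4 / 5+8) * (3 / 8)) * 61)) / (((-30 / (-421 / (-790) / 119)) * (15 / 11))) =-96622447 / 19354308750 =-0.00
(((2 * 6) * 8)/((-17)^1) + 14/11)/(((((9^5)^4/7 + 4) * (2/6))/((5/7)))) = -12270/2273483440843645691023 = -0.00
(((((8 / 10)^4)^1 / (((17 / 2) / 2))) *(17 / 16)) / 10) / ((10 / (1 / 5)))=16 / 78125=0.00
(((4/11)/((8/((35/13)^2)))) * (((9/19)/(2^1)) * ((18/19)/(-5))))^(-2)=1801495471204/393824025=4574.37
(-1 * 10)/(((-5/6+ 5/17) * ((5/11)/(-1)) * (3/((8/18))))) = -272/45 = -6.04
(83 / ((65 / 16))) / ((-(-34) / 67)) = 40.26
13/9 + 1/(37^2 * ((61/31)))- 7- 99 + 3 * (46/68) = -102.53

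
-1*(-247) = 247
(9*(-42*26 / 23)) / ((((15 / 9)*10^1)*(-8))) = 7371 / 2300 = 3.20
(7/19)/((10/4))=14/95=0.15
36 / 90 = 2 / 5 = 0.40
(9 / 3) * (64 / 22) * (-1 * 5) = -480 / 11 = -43.64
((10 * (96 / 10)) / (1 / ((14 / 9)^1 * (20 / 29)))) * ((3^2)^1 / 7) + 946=1078.41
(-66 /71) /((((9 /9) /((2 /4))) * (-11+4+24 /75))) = 0.07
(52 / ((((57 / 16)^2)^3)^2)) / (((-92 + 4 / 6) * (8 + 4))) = -1829587348619264 / 161145742264771234516137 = -0.00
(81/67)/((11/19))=1539/737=2.09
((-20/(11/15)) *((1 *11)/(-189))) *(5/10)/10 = 0.08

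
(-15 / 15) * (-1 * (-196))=-196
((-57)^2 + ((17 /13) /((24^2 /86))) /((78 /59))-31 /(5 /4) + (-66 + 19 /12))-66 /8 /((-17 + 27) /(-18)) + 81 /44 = 51022139023 /16061760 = 3176.62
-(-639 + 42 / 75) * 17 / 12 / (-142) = -271337 / 42600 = -6.37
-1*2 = -2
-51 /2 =-25.50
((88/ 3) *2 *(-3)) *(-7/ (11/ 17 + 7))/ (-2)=-80.55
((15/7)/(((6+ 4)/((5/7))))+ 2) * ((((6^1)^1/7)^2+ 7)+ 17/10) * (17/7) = 16582701/336140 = 49.33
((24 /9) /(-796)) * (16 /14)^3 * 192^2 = -12582912 /68257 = -184.35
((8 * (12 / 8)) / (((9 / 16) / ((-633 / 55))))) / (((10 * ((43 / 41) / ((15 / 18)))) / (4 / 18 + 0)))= -276832 / 63855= -4.34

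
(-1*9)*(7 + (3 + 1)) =-99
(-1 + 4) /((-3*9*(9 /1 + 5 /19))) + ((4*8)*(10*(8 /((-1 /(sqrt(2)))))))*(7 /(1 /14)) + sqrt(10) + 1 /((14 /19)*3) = -250880*sqrt(2) + 4883 /11088 + sqrt(10) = -354794.30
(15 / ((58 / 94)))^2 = 497025 / 841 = 590.99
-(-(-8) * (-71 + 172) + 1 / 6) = -808.17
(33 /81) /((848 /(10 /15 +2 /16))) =209 /549504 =0.00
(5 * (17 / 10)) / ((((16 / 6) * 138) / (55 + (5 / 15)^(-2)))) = 34 / 23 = 1.48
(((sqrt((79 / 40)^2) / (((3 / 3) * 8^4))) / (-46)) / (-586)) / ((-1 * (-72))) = 79 / 317985914880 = 0.00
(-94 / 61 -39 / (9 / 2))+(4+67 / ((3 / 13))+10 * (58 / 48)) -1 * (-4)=73251 / 244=300.21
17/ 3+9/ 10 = 197/ 30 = 6.57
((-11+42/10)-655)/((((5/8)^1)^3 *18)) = -282368/1875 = -150.60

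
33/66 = 1/2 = 0.50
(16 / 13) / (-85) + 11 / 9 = 12011 / 9945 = 1.21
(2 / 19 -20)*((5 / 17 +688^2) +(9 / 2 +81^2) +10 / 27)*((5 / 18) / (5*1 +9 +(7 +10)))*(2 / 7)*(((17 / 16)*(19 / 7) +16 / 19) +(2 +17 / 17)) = -164408.76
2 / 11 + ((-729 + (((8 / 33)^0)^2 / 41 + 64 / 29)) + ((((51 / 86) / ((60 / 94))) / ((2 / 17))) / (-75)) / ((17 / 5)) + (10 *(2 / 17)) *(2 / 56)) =-29175759079399 / 40155145800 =-726.58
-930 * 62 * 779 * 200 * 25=-224585700000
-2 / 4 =-1 / 2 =-0.50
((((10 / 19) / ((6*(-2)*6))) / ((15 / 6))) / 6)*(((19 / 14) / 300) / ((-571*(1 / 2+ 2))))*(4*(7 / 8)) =1 / 185004000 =0.00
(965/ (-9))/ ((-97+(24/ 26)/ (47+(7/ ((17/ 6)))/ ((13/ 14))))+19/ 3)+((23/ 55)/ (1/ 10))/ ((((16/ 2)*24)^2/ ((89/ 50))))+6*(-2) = -81820979363491/ 7564139827200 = -10.82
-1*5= -5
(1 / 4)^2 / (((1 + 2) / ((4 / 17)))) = 1 / 204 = 0.00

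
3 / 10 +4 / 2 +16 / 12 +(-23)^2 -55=14329 / 30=477.63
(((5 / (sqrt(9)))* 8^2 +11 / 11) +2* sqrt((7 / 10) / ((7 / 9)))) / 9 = sqrt(10) / 15 +323 / 27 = 12.17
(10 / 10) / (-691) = -1 / 691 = -0.00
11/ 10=1.10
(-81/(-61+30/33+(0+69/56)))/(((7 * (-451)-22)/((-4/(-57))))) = -6048/199087187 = -0.00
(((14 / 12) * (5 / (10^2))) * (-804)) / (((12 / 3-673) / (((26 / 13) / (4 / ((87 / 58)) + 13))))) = 469 / 52405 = 0.01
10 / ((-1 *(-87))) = 0.11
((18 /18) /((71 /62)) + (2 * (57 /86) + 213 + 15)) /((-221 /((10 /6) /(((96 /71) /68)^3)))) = -5119345533265 /23182848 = -220824.70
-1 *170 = -170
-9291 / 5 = -1858.20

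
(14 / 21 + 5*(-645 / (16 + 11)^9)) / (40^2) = 1694577217811 / 4066985325326400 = 0.00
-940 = -940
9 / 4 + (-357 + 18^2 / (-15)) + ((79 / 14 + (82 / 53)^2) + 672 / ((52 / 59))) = 2015035017 / 5112380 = 394.15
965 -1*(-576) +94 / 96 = 74015 / 48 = 1541.98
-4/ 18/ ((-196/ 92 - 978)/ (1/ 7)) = 46/ 1420209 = 0.00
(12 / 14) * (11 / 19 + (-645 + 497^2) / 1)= 28085562 / 133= 211169.64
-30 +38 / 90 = -1331 / 45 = -29.58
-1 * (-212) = 212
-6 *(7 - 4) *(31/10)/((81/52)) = -1612/45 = -35.82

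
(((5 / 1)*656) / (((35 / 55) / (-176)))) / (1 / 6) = -38100480 / 7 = -5442925.71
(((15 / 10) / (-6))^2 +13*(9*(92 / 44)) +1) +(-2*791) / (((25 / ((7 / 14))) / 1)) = 941859 / 4400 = 214.06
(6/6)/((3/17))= 17/3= 5.67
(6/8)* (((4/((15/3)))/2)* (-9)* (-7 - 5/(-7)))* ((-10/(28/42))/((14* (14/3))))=-2673/686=-3.90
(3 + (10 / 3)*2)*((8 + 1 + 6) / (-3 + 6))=145 / 3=48.33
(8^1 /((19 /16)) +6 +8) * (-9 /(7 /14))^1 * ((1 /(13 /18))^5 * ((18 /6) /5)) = -40202448768 /35272835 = -1139.76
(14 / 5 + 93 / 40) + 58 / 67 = 3211 / 536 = 5.99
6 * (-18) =-108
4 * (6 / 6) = 4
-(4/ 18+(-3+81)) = -704/ 9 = -78.22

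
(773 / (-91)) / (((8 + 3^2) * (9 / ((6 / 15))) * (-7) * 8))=773 / 1949220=0.00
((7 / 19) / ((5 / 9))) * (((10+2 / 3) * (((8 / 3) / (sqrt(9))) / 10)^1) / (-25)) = -0.03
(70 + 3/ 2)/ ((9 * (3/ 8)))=572/ 27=21.19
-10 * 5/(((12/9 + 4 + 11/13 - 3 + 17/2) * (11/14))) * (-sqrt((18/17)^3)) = 5.94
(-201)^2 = 40401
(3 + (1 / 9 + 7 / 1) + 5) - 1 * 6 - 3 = 6.11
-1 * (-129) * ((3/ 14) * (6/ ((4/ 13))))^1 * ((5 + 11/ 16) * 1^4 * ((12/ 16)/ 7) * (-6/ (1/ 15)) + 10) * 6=-9282195/ 64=-145034.30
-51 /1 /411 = -17 /137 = -0.12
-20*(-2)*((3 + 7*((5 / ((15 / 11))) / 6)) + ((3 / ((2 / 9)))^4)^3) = 6754258588366301885 / 4608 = 1465767922822548.15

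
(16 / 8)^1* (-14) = -28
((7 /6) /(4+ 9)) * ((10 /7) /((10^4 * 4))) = 1 /312000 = 0.00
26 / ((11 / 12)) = 312 / 11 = 28.36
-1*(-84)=84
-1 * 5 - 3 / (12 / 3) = -23 / 4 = -5.75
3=3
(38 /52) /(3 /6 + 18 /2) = 1 /13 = 0.08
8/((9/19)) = 152/9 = 16.89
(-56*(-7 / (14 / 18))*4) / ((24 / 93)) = 7812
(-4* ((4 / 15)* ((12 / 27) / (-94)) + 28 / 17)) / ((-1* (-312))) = -88762 / 4206735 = -0.02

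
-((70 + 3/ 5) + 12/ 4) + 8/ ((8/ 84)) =52/ 5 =10.40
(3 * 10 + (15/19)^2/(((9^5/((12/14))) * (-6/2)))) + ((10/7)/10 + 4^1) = 80868067/2368521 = 34.14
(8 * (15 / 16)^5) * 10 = 3796875 / 65536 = 57.94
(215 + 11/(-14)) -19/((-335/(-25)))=199603/938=212.80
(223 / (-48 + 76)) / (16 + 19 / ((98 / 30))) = 0.37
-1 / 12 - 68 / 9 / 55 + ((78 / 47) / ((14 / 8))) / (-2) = -452653 / 651420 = -0.69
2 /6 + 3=10 /3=3.33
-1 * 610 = -610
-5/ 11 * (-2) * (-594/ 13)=-540/ 13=-41.54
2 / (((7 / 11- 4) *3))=-22 / 111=-0.20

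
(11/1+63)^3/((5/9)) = 3647016/5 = 729403.20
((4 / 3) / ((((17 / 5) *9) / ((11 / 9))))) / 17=220 / 70227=0.00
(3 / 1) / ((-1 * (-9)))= 1 / 3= 0.33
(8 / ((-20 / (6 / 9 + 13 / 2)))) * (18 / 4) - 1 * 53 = -659 / 10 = -65.90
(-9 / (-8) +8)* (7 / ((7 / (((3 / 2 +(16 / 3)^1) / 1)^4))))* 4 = 206280553 / 2592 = 79583.55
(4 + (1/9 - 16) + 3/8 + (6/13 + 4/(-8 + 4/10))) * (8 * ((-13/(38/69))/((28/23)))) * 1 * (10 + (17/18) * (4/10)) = 10173971869/545832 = 18639.38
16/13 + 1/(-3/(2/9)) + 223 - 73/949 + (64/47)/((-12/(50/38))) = 70189436/313443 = 223.93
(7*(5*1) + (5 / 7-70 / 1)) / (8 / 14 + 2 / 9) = -216 / 5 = -43.20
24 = 24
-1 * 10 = -10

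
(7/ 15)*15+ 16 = 23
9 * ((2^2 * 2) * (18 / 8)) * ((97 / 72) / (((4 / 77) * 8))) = 67221 / 128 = 525.16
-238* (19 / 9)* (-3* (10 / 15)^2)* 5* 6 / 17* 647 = 6884080 / 9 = 764897.78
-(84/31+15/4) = -801/124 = -6.46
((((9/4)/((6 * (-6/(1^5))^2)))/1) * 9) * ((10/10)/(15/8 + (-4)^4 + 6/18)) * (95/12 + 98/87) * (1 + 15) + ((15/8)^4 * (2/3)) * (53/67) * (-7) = -1123820244369/24659499008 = -45.57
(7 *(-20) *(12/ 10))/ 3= -56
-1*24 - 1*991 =-1015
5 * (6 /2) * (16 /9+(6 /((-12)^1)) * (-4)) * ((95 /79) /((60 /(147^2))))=3877615 /158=24541.87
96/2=48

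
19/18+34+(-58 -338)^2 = 2823319/18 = 156851.06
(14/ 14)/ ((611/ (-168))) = -168/ 611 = -0.27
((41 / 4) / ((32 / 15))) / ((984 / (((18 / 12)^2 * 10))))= 225 / 2048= 0.11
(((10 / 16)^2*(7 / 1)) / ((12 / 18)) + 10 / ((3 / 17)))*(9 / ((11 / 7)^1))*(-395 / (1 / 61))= -11807393325 / 1408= -8385932.76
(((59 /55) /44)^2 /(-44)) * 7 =-24367 /257681600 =-0.00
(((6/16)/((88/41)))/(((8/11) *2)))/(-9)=-0.01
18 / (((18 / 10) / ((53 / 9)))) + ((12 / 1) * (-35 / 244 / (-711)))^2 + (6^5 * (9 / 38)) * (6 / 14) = 7859155204813 / 9265881639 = 848.18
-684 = -684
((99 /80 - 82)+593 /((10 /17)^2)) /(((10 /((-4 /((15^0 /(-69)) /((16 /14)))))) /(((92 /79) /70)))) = 2073266322 /2419375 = 856.94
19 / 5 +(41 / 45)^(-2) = 5.00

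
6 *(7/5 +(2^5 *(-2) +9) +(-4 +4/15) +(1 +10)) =-278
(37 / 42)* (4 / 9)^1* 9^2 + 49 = 565 / 7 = 80.71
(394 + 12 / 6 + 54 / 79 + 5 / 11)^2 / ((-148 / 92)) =-2739368603687 / 27940957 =-98041.33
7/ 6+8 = 55/ 6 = 9.17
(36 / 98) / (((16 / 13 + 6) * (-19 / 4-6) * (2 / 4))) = -936 / 99029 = -0.01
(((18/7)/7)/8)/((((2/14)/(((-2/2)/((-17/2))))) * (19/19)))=9/238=0.04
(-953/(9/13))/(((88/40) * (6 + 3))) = -69.52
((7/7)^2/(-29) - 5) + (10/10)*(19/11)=-1055/319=-3.31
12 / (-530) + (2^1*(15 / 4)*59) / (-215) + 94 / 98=-1252499 / 1116710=-1.12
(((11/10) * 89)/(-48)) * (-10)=979/48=20.40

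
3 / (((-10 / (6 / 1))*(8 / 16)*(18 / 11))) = -11 / 5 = -2.20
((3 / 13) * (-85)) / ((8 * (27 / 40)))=-3.63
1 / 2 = 0.50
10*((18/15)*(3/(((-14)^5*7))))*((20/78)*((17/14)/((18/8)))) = -85/64236354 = -0.00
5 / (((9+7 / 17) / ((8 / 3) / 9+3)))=1513 / 864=1.75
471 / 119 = 3.96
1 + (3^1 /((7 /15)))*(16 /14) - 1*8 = 0.35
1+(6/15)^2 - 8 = -171/25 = -6.84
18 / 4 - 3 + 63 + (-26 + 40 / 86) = 3351 / 86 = 38.97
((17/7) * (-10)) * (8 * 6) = -8160/7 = -1165.71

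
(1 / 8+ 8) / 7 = 1.16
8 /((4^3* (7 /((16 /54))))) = 1 /189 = 0.01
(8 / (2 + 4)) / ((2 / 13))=26 / 3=8.67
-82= -82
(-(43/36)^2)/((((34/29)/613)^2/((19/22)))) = -11102159361499/32959872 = -336838.67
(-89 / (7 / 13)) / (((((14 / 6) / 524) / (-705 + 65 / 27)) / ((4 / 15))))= 6954439.28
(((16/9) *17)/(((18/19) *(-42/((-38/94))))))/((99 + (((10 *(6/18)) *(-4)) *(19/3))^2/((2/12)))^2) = 0.00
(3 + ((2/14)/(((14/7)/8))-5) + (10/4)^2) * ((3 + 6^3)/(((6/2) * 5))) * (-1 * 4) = -281.57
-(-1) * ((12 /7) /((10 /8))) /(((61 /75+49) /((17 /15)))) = 102 /3269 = 0.03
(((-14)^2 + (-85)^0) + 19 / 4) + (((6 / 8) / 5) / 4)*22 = 8103 / 40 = 202.58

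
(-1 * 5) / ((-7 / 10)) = 50 / 7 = 7.14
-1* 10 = -10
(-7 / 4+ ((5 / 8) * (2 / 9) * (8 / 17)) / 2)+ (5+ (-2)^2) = 4457 / 612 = 7.28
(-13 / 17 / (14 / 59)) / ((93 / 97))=-74399 / 22134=-3.36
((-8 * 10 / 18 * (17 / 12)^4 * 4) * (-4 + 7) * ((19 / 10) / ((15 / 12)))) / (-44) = 1586899 / 213840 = 7.42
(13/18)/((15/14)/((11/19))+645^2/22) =1001/26212140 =0.00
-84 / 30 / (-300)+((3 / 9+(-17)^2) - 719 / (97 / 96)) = -422.24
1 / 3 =0.33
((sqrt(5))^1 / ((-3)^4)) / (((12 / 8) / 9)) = 2 *sqrt(5) / 27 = 0.17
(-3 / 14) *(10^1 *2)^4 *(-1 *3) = 102857.14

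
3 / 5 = 0.60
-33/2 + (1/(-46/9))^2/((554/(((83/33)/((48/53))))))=-16.50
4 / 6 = 2 / 3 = 0.67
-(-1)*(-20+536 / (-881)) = -18156 / 881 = -20.61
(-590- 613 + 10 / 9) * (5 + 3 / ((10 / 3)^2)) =-5700559 / 900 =-6333.95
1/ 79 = 0.01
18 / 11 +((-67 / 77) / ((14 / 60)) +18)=8574 / 539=15.91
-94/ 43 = -2.19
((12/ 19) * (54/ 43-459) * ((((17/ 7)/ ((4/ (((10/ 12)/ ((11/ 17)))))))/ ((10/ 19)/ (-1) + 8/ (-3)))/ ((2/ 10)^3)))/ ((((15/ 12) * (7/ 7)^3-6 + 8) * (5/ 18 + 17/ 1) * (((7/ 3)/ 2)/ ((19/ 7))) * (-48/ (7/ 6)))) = -8.91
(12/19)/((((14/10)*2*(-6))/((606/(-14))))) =1515/931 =1.63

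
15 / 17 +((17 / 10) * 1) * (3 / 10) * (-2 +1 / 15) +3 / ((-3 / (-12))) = 101119 / 8500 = 11.90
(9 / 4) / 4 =9 / 16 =0.56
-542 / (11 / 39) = -1921.64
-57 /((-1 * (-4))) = -57 /4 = -14.25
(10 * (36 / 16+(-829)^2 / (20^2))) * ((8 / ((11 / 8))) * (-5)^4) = 688141000 / 11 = 62558272.73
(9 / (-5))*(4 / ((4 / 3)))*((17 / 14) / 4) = -459 / 280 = -1.64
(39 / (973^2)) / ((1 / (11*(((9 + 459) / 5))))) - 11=-51869323 / 4733645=-10.96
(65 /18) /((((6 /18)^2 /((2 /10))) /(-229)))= -2977 /2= -1488.50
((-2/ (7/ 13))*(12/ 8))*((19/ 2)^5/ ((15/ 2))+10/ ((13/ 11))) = -4602241/ 80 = -57528.01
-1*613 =-613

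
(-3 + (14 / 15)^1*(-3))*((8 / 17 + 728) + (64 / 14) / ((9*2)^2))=-203634056 / 48195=-4225.21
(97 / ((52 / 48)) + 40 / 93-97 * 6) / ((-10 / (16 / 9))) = 4758928 / 54405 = 87.47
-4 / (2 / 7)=-14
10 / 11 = 0.91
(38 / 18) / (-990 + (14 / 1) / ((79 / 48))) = -1501 / 697842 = -0.00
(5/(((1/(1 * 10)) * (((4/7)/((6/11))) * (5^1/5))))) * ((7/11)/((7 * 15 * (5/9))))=63/121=0.52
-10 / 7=-1.43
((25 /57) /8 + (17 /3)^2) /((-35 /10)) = -44003 /4788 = -9.19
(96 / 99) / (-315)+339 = 3523873 / 10395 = 339.00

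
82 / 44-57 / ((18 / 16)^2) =-43.17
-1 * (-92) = 92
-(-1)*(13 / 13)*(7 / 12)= 7 / 12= 0.58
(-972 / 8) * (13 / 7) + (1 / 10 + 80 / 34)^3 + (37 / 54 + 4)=-191467079243 / 928557000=-206.20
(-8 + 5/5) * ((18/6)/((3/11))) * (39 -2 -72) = 2695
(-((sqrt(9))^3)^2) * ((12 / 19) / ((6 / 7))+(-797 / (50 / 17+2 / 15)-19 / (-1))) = 2600681985 / 14896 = 174589.28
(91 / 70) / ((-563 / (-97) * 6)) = 0.04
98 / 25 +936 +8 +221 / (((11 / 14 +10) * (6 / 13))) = 11237969 / 11325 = 992.32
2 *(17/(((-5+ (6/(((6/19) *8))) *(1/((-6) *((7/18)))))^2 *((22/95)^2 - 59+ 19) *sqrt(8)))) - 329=-329 - 60142600 *sqrt(2)/10235860401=-329.01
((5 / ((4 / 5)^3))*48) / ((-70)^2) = 75 / 784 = 0.10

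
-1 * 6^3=-216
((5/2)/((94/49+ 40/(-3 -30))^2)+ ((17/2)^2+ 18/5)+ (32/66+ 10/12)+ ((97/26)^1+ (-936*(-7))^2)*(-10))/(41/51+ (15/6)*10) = -16636502.09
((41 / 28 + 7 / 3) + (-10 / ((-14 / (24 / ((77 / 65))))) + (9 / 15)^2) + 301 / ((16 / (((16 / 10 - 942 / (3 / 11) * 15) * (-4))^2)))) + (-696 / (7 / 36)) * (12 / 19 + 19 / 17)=42196788086156642797 / 52229100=807917197235.96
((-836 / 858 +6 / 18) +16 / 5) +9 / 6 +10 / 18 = 5399 / 1170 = 4.61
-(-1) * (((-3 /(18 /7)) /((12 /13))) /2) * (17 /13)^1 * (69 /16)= -2737 /768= -3.56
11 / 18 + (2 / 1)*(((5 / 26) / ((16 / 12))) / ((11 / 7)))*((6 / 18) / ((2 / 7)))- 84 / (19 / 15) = -12811517 / 195624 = -65.49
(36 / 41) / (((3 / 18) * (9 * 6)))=4 / 41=0.10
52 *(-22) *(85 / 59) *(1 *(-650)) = 63206000 / 59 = 1071288.14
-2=-2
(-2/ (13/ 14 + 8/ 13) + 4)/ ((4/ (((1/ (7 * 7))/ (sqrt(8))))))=95 * sqrt(2)/ 27538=0.00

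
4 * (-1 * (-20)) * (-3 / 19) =-240 / 19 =-12.63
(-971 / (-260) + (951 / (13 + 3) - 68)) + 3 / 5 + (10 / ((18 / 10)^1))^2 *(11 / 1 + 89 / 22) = 426382273 / 926640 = 460.14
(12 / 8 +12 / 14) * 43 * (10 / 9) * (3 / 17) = 2365 / 119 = 19.87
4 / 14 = 2 / 7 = 0.29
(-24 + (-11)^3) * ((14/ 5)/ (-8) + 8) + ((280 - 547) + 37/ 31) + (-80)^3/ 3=-67442939/ 372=-181298.22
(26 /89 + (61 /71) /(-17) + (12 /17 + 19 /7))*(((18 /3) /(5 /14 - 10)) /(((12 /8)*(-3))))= 22028032 /43506315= 0.51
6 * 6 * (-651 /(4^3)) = -5859 /16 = -366.19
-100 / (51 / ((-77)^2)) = -592900 / 51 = -11625.49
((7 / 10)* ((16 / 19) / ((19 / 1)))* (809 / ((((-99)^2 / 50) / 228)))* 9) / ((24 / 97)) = 21972440 / 20691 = 1061.93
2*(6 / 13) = 0.92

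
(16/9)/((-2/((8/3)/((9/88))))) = -5632/243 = -23.18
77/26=2.96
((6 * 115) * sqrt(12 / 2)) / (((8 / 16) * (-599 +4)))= -276 * sqrt(6) / 119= -5.68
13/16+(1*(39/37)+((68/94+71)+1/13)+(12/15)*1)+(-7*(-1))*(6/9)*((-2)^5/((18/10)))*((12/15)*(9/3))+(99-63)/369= -83117295473/667358640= -124.55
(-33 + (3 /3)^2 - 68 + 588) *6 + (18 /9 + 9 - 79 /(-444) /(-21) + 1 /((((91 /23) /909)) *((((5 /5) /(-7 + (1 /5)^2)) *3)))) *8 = -945587534 /757575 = -1248.18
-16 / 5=-3.20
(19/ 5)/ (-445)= -19/ 2225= -0.01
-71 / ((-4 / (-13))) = -923 / 4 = -230.75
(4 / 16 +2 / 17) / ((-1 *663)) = -25 / 45084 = -0.00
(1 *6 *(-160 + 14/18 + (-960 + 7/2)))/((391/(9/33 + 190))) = -1827553/561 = -3257.67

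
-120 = -120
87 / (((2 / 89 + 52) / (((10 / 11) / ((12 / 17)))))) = 43877 / 20372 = 2.15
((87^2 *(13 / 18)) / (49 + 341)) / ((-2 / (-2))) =841 / 60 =14.02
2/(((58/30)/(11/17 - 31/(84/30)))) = -37215/3451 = -10.78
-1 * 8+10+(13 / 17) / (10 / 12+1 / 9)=812 / 289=2.81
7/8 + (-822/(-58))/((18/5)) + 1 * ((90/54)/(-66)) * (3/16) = 147211/30624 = 4.81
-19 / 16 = -1.19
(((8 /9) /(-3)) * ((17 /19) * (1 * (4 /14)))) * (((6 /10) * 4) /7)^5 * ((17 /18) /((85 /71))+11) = -147759104 /34927046875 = -0.00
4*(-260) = -1040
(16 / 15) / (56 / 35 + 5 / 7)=112 / 243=0.46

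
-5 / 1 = -5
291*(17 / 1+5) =6402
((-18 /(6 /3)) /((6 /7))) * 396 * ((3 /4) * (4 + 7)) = -34303.50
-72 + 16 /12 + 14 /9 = -622 /9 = -69.11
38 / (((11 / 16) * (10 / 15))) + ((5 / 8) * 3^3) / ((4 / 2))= 16077 / 176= 91.35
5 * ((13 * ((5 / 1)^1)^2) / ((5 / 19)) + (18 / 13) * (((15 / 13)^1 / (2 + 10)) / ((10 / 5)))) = 4174525 / 676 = 6175.33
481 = 481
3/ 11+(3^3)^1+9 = 399/ 11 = 36.27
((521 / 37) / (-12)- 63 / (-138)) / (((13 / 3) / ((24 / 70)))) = -21963 / 387205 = -0.06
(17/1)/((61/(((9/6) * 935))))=47685/122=390.86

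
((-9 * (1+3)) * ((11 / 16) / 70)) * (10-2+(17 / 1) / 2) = -3267 / 560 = -5.83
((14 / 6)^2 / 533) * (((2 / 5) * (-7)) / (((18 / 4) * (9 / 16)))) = -21952 / 1942785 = -0.01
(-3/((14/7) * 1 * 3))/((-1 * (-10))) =-1/20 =-0.05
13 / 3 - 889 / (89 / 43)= -113524 / 267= -425.18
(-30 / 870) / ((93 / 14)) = -14 / 2697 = -0.01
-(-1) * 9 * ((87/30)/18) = 29/20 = 1.45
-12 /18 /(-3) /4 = 1 /18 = 0.06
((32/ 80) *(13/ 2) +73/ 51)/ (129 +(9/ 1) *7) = 257/ 12240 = 0.02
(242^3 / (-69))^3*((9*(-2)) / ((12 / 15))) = 7116694161270056295680 / 36501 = 194972580512042308.31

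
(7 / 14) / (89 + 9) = 1 / 196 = 0.01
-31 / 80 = -0.39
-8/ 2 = -4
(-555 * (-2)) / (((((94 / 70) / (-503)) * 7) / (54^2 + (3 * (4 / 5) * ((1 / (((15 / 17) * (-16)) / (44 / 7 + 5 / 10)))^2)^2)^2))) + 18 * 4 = -391824143693542038482801155475 / 2262238034917041635328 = -173201996.27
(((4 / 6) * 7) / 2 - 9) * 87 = -580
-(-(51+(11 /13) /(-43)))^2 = -812136004 /312481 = -2598.99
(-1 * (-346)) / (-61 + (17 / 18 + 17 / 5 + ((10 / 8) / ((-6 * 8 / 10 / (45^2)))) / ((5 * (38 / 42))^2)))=-179864640 / 42847199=-4.20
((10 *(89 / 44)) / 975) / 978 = 89 / 4195620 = 0.00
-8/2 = -4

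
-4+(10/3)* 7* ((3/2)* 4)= 136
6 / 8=3 / 4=0.75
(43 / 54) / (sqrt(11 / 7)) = 0.64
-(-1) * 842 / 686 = 421 / 343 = 1.23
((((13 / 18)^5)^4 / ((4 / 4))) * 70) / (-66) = -665173732120827980358035 / 420691795141070579756433408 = -0.00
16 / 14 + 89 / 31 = 871 / 217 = 4.01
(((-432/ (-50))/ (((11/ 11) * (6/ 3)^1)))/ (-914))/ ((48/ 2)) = -9/ 45700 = -0.00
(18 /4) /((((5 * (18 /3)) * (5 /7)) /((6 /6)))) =21 /100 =0.21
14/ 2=7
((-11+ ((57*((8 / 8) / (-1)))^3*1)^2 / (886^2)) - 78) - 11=34217947649 / 784996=43589.96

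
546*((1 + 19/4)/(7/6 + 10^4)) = 819/2609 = 0.31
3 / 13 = 0.23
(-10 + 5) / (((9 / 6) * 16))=-5 / 24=-0.21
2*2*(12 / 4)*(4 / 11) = 4.36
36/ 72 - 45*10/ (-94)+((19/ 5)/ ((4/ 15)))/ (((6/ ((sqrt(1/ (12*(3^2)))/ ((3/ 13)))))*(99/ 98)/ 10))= 497/ 94+60515*sqrt(3)/ 10692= 15.09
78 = 78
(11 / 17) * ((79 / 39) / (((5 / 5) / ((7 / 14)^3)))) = 869 / 5304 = 0.16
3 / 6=1 / 2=0.50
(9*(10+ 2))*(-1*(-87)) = 9396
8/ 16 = 0.50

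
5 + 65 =70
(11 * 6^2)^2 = 156816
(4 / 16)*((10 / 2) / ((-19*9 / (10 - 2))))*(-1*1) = 10 / 171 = 0.06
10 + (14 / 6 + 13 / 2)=113 / 6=18.83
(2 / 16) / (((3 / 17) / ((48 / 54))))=17 / 27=0.63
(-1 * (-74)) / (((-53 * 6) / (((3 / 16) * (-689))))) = 481 / 16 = 30.06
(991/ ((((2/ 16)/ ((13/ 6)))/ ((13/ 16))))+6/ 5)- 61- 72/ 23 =19173241/ 1380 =13893.65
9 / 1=9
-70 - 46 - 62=-178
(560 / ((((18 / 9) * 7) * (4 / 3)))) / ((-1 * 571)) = -30 / 571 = -0.05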